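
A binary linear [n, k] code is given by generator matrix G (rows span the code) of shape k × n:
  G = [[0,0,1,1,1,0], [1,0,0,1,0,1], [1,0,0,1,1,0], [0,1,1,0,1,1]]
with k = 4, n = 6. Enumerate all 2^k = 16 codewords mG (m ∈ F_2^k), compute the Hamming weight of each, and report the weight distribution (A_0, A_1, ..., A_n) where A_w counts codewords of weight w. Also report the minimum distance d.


Weight distribution: A_0 = 1, A_2 = 4, A_3 = 6, A_4 = 3, A_5 = 2. Minimum distance d = 2.

Enumerate all 2^4 = 16 messages m ∈ F_2^4.
For each, compute codeword c = mG in F_2^6, then tally its weight.
  m = 0000 → c = 000000, weight = 0.
  m = 1000 → c = 001110, weight = 3.
  m = 0100 → c = 100101, weight = 3.
  m = 1100 → c = 101011, weight = 4.
  m = 0010 → c = 100110, weight = 3.
  m = 1010 → c = 101000, weight = 2.
  m = 0110 → c = 000011, weight = 2.
  m = 1110 → c = 001101, weight = 3.
  m = 0001 → c = 011011, weight = 4.
  m = 1001 → c = 010101, weight = 3.
  m = 0101 → c = 111110, weight = 5.
  m = 1101 → c = 110000, weight = 2.
  m = 0011 → c = 111101, weight = 5.
  m = 1011 → c = 110011, weight = 4.
  m = 0111 → c = 011000, weight = 2.
  m = 1111 → c = 010110, weight = 3.
Tally weights:
  weight 0: 1 codewords.
  weight 2: 4 codewords.
  weight 3: 6 codewords.
  weight 4: 3 codewords.
  weight 5: 2 codewords.
Minimum distance d = smallest w > 0 with A_w > 0 = 2.
Sanity: Σ A_w = 16 = 2^4 = 16 ✓.


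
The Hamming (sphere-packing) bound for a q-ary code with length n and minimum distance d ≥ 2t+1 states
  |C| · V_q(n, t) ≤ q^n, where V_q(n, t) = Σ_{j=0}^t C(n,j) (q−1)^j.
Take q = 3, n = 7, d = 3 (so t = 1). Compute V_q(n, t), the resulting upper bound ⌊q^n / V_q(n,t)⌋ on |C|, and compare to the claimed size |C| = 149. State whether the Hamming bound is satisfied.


V_q(n, t) = 15, q^n = 2187, Hamming bound = 145, |C| = 149 > bound (violated).

Step 1: Compute V_q(n, t) = Σ_{j=0}^1 C(n, j) (q−1)^j.
  j = 0: C(7,0)·(2)^0 = 1·1 = 1.
  j = 1: C(7,1)·(2)^1 = 7·2 = 14.
  V_q(n, t) = 1 + 14 = 15.
Step 2: q^n = 3^7 = 2187.
Step 3: Hamming bound ⌊q^n / V_q(n,t)⌋ = ⌊2187/15⌋ = 145.
Step 4: Compare |C| = 149 to 145: violated.
The claimed |C| lies above the Hamming bound, so no 3-ary code of length 7 with d ≥ 3 can have 149 codewords.


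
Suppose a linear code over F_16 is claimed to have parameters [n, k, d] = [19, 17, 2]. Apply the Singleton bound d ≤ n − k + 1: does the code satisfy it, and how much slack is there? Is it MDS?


Singleton RHS = n − k + 1 = 3, slack = 1, bound satisfied, not MDS.

Singleton bound: d ≤ n − k + 1.
Here n = 19, k = 17, so n − k + 1 = 3.
Given d = 2, check d ≤ 3: YES.
Slack = (n − k + 1) − d = 1.
The code is NOT MDS (slack = 1 > 0).
Description: the claimed parameters are [19, 17, 2]_16; such a code would be non-MDS.


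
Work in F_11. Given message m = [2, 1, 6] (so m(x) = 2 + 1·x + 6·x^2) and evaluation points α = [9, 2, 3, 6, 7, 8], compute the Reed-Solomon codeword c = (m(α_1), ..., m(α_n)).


c = [2, 6, 4, 4, 6, 9]

Message polynomial: m(x) = 2 + 1·x + 6·x^2 (mod 11).
For each evaluation point α_i, compute m(α_i) mod 11:
  α_1 = 9: Horner steps 6 → 0 → 2, so m(9) = 2.
  α_2 = 2: Horner steps 6 → 2 → 6, so m(2) = 6.
  α_3 = 3: Horner steps 6 → 8 → 4, so m(3) = 4.
  α_4 = 6: Horner steps 6 → 4 → 4, so m(6) = 4.
  α_5 = 7: Horner steps 6 → 10 → 6, so m(7) = 6.
  α_6 = 8: Horner steps 6 → 5 → 9, so m(8) = 9.
Codeword c = [2, 6, 4, 4, 6, 9] ∈ F_11^6.


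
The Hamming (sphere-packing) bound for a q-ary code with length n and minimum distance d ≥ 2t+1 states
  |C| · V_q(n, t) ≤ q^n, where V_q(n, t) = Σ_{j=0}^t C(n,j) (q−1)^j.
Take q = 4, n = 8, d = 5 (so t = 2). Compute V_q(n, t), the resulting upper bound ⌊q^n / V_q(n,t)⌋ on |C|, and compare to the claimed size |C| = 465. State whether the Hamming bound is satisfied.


V_q(n, t) = 277, q^n = 65536, Hamming bound = 236, |C| = 465 > bound (violated).

Step 1: Compute V_q(n, t) = Σ_{j=0}^2 C(n, j) (q−1)^j.
  j = 0: C(8,0)·(3)^0 = 1·1 = 1.
  j = 1: C(8,1)·(3)^1 = 8·3 = 24.
  j = 2: C(8,2)·(3)^2 = 28·9 = 252.
  V_q(n, t) = 1 + 24 + 252 = 277.
Step 2: q^n = 4^8 = 65536.
Step 3: Hamming bound ⌊q^n / V_q(n,t)⌋ = ⌊65536/277⌋ = 236.
Step 4: Compare |C| = 465 to 236: violated.
The claimed |C| lies above the Hamming bound, so no 4-ary code of length 8 with d ≥ 5 can have 465 codewords.


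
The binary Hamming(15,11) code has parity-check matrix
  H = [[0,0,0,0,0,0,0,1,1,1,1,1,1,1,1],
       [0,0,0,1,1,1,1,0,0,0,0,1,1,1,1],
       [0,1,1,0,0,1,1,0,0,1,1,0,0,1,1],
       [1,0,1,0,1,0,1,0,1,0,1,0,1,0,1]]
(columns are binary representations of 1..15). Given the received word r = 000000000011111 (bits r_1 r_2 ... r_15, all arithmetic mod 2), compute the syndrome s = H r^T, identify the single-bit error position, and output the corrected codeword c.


s = (1, 0, 1, 1)^T, error position = 11, corrected codeword c = 000000000001111

Compute s = H r^T mod 2 one row at a time:
  s_1 = 0 + 0 + 0 + 1 + 1 + 1 + 1 + 1 = 5 ≡ 1 (mod 2).
  s_2 = 0 + 0 + 0 + 0 + 1 + 1 + 1 + 1 = 4 ≡ 0 (mod 2).
  s_3 = 0 + 0 + 0 + 0 + 0 + 1 + 1 + 1 = 3 ≡ 1 (mod 2).
  s_4 = 0 + 0 + 0 + 0 + 0 + 1 + 1 + 1 = 3 ≡ 1 (mod 2).
s = (1, 0, 1, 1)^T — this equals column 11 of H (binary 1011), so error is at position 11.
Correct: flip bit 11 of r = 000000000011111 to get c = 000000000001111.


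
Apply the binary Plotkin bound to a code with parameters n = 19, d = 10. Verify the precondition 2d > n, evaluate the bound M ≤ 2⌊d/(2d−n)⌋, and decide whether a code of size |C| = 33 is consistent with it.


Plotkin bound M ≤ 20; given |C| = 33 > bound (violated).

Check applicability: 2d = 20, n = 19.
2d − n = 1 > 0, so Plotkin applies.
Compute d/(2d−n) = 10/1 ≈ 10.0000.
⌊d/(2d−n)⌋ = 10.
Plotkin bound: M ≤ 2·10 = 20.
Given |C| = 33, check: VIOLATED.
This |C| is above the Plotkin bound, so no binary code with n = 19, d = 10 and 33 codewords exists.


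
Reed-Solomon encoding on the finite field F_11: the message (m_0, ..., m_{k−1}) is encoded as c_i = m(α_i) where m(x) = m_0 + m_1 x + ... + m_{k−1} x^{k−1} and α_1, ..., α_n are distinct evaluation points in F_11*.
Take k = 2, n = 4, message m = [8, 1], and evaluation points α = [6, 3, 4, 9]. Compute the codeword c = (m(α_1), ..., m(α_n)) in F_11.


c = [3, 0, 1, 6]

Message polynomial: m(x) = 8 + 1·x (mod 11).
For each evaluation point α_i, compute m(α_i) mod 11:
  α_1 = 6: Horner steps 1 → 3, so m(6) = 3.
  α_2 = 3: Horner steps 1 → 0, so m(3) = 0.
  α_3 = 4: Horner steps 1 → 1, so m(4) = 1.
  α_4 = 9: Horner steps 1 → 6, so m(9) = 6.
Codeword c = [3, 0, 1, 6] ∈ F_11^4.


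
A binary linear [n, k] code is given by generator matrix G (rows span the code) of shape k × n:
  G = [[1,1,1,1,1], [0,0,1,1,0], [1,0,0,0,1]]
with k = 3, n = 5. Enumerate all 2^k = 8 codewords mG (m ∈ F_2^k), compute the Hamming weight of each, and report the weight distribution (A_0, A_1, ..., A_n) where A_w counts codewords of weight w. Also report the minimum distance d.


Weight distribution: A_0 = 1, A_1 = 1, A_2 = 2, A_3 = 2, A_4 = 1, A_5 = 1. Minimum distance d = 1.

Enumerate all 2^3 = 8 messages m ∈ F_2^3.
For each, compute codeword c = mG in F_2^5, then tally its weight.
  m = 000 → c = 00000, weight = 0.
  m = 100 → c = 11111, weight = 5.
  m = 010 → c = 00110, weight = 2.
  m = 110 → c = 11001, weight = 3.
  m = 001 → c = 10001, weight = 2.
  m = 101 → c = 01110, weight = 3.
  m = 011 → c = 10111, weight = 4.
  m = 111 → c = 01000, weight = 1.
Tally weights:
  weight 0: 1 codewords.
  weight 1: 1 codewords.
  weight 2: 2 codewords.
  weight 3: 2 codewords.
  weight 4: 1 codewords.
  weight 5: 1 codewords.
Minimum distance d = smallest w > 0 with A_w > 0 = 1.
Sanity: Σ A_w = 8 = 2^3 = 8 ✓.


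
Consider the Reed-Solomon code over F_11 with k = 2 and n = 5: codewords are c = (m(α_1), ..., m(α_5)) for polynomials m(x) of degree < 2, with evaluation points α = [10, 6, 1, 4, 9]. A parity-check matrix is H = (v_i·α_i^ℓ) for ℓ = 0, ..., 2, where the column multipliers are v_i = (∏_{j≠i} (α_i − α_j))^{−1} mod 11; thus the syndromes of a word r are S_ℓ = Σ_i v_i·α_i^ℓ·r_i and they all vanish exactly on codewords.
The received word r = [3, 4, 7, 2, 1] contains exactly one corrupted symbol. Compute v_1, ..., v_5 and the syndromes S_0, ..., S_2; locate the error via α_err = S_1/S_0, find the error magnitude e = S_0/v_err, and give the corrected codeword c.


S = (2, 1, 6), error at position 2, error magnitude e = 9, c = [3, 6, 7, 2, 1].

Step 1: column multipliers v_i = (∏_{j≠i}(α_i − α_j))^{−1} mod 11.
  i = 1 (α = 10): (10−6)(10−1)(10−4)(10−9) = 4·9·6·1 = 216 ≡ 7, so v_1 = 7^{−1} = 8 (mod 11).
  i = 2 (α = 6): (6−10)(6−1)(6−4)(6−9) = (−4)·5·2·(−3) = 120 ≡ 10, so v_2 = 10^{−1} = 10 (mod 11).
  i = 3 (α = 1): (1−10)(1−6)(1−4)(1−9) = (−9)·(−5)·(−3)·(−8) = 1080 ≡ 2, so v_3 = 2^{−1} = 6 (mod 11).
  i = 4 (α = 4): (4−10)(4−6)(4−1)(4−9) = (−6)·(−2)·3·(−5) = −180 ≡ 7, so v_4 = 7^{−1} = 8 (mod 11).
  i = 5 (α = 9): (9−10)(9−6)(9−1)(9−4) = (−1)·3·8·5 = −120 ≡ 1, so v_5 = 1^{−1} = 1 (mod 11).
  v = [8, 10, 6, 8, 1].
Step 2: syndromes of r = [3, 4, 7, 2, 1] (all sums mod 11).
  S_0 = Σ v_i r_i = 8·3 + 10·4 + 6·7 + 8·2 + 1·1 = 123 ≡ 2.
  S_1 = Σ v_i α_i r_i = 8·10·3 + 10·6·4 + 6·1·7 + 8·4·2 + 1·9·1 = 595 ≡ 1.
  α_i^2 mod 11 = [1, 3, 1, 5, 4].
  S_2 = Σ v_i α_i^2 r_i = 8·1·3 + 10·3·4 + 6·1·7 + 8·5·2 + 1·4·1 = 270 ≡ 6.
  S = (2, 1, 6) ≠ 0, so r is not a codeword (an error is present).
Step 3: locate the error. For a single error e at position i, S_ℓ = v_i·e·α_i^ℓ, so α_err = S_1/S_0.
  S_0^{−1} = 2^{−1} = 6 (mod 11), so α_err = 1·6 = 6 ≡ 6 = α_2. Error position i = 2.
  Consistency check: S_2/S_1 = 6·1 = 6 ≡ 6 = α_err ✓ (single-error assumption holds).
Step 4: error magnitude e = S_0/v_2 = S_0·∏_{j≠2}(α_2 − α_j) = 2·10 = 20 ≡ 9 (mod 11).
Step 5: correct position 2: c_2 = r_2 − e = 4 − 9 ≡ 6 (mod 11). Hence c = [3, 6, 7, 2, 1].
  Check: interpolating c through the α_i gives m(x) = 5 + 2·x (degree < 2) with m(α_i) = c_i for every i, so c is indeed a codeword.


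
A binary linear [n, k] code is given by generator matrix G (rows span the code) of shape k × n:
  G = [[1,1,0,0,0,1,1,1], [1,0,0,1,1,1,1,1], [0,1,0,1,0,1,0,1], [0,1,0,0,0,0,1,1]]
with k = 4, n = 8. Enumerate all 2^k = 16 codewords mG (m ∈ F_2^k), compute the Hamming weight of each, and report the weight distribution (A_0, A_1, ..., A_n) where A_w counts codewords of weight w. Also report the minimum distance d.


Weight distribution: A_0 = 1, A_2 = 1, A_3 = 6, A_4 = 5, A_5 = 2, A_6 = 1. Minimum distance d = 2.

Enumerate all 2^4 = 16 messages m ∈ F_2^4.
For each, compute codeword c = mG in F_2^8, then tally its weight.
  m = 0000 → c = 00000000, weight = 0.
  m = 1000 → c = 11000111, weight = 5.
  m = 0100 → c = 10011111, weight = 6.
  m = 1100 → c = 01011000, weight = 3.
  m = 0010 → c = 01010101, weight = 4.
  m = 1010 → c = 10010010, weight = 3.
  m = 0110 → c = 11001010, weight = 4.
  m = 1110 → c = 00001101, weight = 3.
  m = 0001 → c = 01000011, weight = 3.
  m = 1001 → c = 10000100, weight = 2.
  m = 0101 → c = 11011100, weight = 5.
  m = 1101 → c = 00011011, weight = 4.
  m = 0011 → c = 00010110, weight = 3.
  m = 1011 → c = 11010001, weight = 4.
  m = 0111 → c = 10001001, weight = 3.
  m = 1111 → c = 01001110, weight = 4.
Tally weights:
  weight 0: 1 codewords.
  weight 2: 1 codewords.
  weight 3: 6 codewords.
  weight 4: 5 codewords.
  weight 5: 2 codewords.
  weight 6: 1 codewords.
Minimum distance d = smallest w > 0 with A_w > 0 = 2.
Sanity: Σ A_w = 16 = 2^4 = 16 ✓.


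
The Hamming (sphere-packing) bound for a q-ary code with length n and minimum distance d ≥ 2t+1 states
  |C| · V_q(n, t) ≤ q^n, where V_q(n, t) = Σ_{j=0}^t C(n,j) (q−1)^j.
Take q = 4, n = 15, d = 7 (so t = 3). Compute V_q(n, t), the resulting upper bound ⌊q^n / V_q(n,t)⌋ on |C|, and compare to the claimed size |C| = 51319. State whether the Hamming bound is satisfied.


V_q(n, t) = 13276, q^n = 1073741824, Hamming bound = 80878, |C| = 51319 ≤ bound (satisfied).

Step 1: Compute V_q(n, t) = Σ_{j=0}^3 C(n, j) (q−1)^j.
  j = 0: C(15,0)·(3)^0 = 1·1 = 1.
  j = 1: C(15,1)·(3)^1 = 15·3 = 45.
  j = 2: C(15,2)·(3)^2 = 105·9 = 945.
  j = 3: C(15,3)·(3)^3 = 455·27 = 12285.
  V_q(n, t) = 1 + 45 + 945 + 12285 = 13276.
Step 2: q^n = 4^15 = 1073741824.
Step 3: Hamming bound ⌊q^n / V_q(n,t)⌋ = ⌊1073741824/13276⌋ = 80878.
Step 4: Compare |C| = 51319 to 80878: satisfied.
The claimed |C| lies below the Hamming bound.


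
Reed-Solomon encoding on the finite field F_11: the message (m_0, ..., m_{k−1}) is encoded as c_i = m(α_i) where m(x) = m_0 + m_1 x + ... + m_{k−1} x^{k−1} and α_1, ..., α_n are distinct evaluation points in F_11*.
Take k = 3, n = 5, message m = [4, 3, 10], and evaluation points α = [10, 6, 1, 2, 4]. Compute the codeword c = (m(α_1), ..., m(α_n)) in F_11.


c = [0, 8, 6, 6, 0]

Message polynomial: m(x) = 4 + 3·x + 10·x^2 (mod 11).
For each evaluation point α_i, compute m(α_i) mod 11:
  α_1 = 10: Horner steps 10 → 4 → 0, so m(10) = 0.
  α_2 = 6: Horner steps 10 → 8 → 8, so m(6) = 8.
  α_3 = 1: Horner steps 10 → 2 → 6, so m(1) = 6.
  α_4 = 2: Horner steps 10 → 1 → 6, so m(2) = 6.
  α_5 = 4: Horner steps 10 → 10 → 0, so m(4) = 0.
Codeword c = [0, 8, 6, 6, 0] ∈ F_11^5.


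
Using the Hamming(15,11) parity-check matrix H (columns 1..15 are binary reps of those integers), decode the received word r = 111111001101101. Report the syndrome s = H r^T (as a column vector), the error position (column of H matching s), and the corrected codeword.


s = (1, 0, 1, 0)^T, error position = 10, corrected codeword c = 111111001001101

Compute s = H r^T mod 2 one row at a time:
  s_1 = 0 + 1 + 1 + 0 + 1 + 1 + 0 + 1 = 5 ≡ 1 (mod 2).
  s_2 = 1 + 1 + 1 + 0 + 1 + 1 + 0 + 1 = 6 ≡ 0 (mod 2).
  s_3 = 1 + 1 + 1 + 0 + 1 + 0 + 0 + 1 = 5 ≡ 1 (mod 2).
  s_4 = 1 + 1 + 1 + 0 + 1 + 0 + 1 + 1 = 6 ≡ 0 (mod 2).
s = (1, 0, 1, 0)^T — this equals column 10 of H (binary 1010), so error is at position 10.
Correct: flip bit 10 of r = 111111001101101 to get c = 111111001001101.


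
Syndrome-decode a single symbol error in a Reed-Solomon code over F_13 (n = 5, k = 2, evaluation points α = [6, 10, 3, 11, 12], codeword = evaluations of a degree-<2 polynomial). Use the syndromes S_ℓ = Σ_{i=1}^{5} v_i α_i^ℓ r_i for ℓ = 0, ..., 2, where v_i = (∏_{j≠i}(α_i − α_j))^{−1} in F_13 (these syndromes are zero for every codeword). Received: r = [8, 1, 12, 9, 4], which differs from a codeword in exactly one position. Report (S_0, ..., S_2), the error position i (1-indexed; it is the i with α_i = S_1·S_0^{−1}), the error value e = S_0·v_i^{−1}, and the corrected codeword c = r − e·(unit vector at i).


S = (7, 8, 11), error at position 3, error magnitude e = 2, c = [8, 1, 10, 9, 4].

Step 1: column multipliers v_i = (∏_{j≠i}(α_i − α_j))^{−1} mod 13.
  i = 1 (α = 6): (6−10)(6−3)(6−11)(6−12) = (−4)·3·(−5)·(−6) = −360 ≡ 4, so v_1 = 4^{−1} = 10 (mod 13).
  i = 2 (α = 10): (10−6)(10−3)(10−11)(10−12) = 4·7·(−1)·(−2) = 56 ≡ 4, so v_2 = 4^{−1} = 10 (mod 13).
  i = 3 (α = 3): (3−6)(3−10)(3−11)(3−12) = (−3)·(−7)·(−8)·(−9) = 1512 ≡ 4, so v_3 = 4^{−1} = 10 (mod 13).
  i = 4 (α = 11): (11−6)(11−10)(11−3)(11−12) = 5·1·8·(−1) = −40 ≡ 12, so v_4 = 12^{−1} = 12 (mod 13).
  i = 5 (α = 12): (12−6)(12−10)(12−3)(12−11) = 6·2·9·1 = 108 ≡ 4, so v_5 = 4^{−1} = 10 (mod 13).
  v = [10, 10, 10, 12, 10].
Step 2: syndromes of r = [8, 1, 12, 9, 4] (all sums mod 13).
  S_0 = Σ v_i r_i = 10·8 + 10·1 + 10·12 + 12·9 + 10·4 = 358 ≡ 7.
  S_1 = Σ v_i α_i r_i = 10·6·8 + 10·10·1 + 10·3·12 + 12·11·9 + 10·12·4 = 2608 ≡ 8.
  α_i^2 mod 13 = [10, 9, 9, 4, 1].
  S_2 = Σ v_i α_i^2 r_i = 10·10·8 + 10·9·1 + 10·9·12 + 12·4·9 + 10·1·4 = 2442 ≡ 11.
  S = (7, 8, 11) ≠ 0, so r is not a codeword (an error is present).
Step 3: locate the error. For a single error e at position i, S_ℓ = v_i·e·α_i^ℓ, so α_err = S_1/S_0.
  S_0^{−1} = 7^{−1} = 2 (mod 13), so α_err = 8·2 = 16 ≡ 3 = α_3. Error position i = 3.
  Consistency check: S_2/S_1 = 11·5 = 55 ≡ 3 = α_err ✓ (single-error assumption holds).
Step 4: error magnitude e = S_0/v_3 = S_0·∏_{j≠3}(α_3 − α_j) = 7·4 = 28 ≡ 2 (mod 13).
Step 5: correct position 3: c_3 = r_3 − e = 12 − 2 ≡ 10 (mod 13). Hence c = [8, 1, 10, 9, 4].
  Check: interpolating c through the α_i gives m(x) = 12 + 8·x (degree < 2) with m(α_i) = c_i for every i, so c is indeed a codeword.


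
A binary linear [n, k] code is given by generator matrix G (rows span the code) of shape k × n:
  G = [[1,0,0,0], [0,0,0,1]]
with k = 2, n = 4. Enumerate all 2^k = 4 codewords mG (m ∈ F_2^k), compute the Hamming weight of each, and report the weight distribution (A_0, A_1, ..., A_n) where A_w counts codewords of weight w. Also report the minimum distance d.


Weight distribution: A_0 = 1, A_1 = 2, A_2 = 1. Minimum distance d = 1.

Enumerate all 2^2 = 4 messages m ∈ F_2^2.
For each, compute codeword c = mG in F_2^4, then tally its weight.
  m = 00 → c = 0000, weight = 0.
  m = 10 → c = 1000, weight = 1.
  m = 01 → c = 0001, weight = 1.
  m = 11 → c = 1001, weight = 2.
Tally weights:
  weight 0: 1 codewords.
  weight 1: 2 codewords.
  weight 2: 1 codewords.
Minimum distance d = smallest w > 0 with A_w > 0 = 1.
Sanity: Σ A_w = 4 = 2^2 = 4 ✓.


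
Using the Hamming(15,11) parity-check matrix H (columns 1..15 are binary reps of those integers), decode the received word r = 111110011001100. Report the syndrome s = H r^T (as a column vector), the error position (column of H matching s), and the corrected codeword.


s = (0, 0, 0, 1)^T, error position = 1, corrected codeword c = 011110011001100

Compute s = H r^T mod 2 one row at a time:
  s_1 = 1 + 1 + 0 + 0 + 1 + 1 + 0 + 0 = 4 ≡ 0 (mod 2).
  s_2 = 1 + 1 + 0 + 0 + 1 + 1 + 0 + 0 = 4 ≡ 0 (mod 2).
  s_3 = 1 + 1 + 0 + 0 + 0 + 0 + 0 + 0 = 2 ≡ 0 (mod 2).
  s_4 = 1 + 1 + 1 + 0 + 1 + 0 + 1 + 0 = 5 ≡ 1 (mod 2).
s = (0, 0, 0, 1)^T — this equals column 1 of H (binary 0001), so error is at position 1.
Correct: flip bit 1 of r = 111110011001100 to get c = 011110011001100.


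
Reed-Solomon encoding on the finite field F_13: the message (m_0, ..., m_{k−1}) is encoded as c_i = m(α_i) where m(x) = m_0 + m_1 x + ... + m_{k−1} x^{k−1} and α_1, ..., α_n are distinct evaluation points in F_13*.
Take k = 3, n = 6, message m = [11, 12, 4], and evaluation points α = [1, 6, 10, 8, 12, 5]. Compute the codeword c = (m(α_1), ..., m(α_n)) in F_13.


c = [1, 6, 11, 12, 3, 2]

Message polynomial: m(x) = 11 + 12·x + 4·x^2 (mod 13).
For each evaluation point α_i, compute m(α_i) mod 13:
  α_1 = 1: Horner steps 4 → 3 → 1, so m(1) = 1.
  α_2 = 6: Horner steps 4 → 10 → 6, so m(6) = 6.
  α_3 = 10: Horner steps 4 → 0 → 11, so m(10) = 11.
  α_4 = 8: Horner steps 4 → 5 → 12, so m(8) = 12.
  α_5 = 12: Horner steps 4 → 8 → 3, so m(12) = 3.
  α_6 = 5: Horner steps 4 → 6 → 2, so m(5) = 2.
Codeword c = [1, 6, 11, 12, 3, 2] ∈ F_13^6.


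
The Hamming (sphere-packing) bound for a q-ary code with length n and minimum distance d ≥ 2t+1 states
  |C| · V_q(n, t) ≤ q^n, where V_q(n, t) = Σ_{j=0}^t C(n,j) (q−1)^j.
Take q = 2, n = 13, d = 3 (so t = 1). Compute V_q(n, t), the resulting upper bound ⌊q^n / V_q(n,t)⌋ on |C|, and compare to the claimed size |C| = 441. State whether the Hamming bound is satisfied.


V_q(n, t) = 14, q^n = 8192, Hamming bound = 585, |C| = 441 ≤ bound (satisfied).

Step 1: Compute V_q(n, t) = Σ_{j=0}^1 C(n, j) (q−1)^j.
  j = 0: C(13,0)·(1)^0 = 1·1 = 1.
  j = 1: C(13,1)·(1)^1 = 13·1 = 13.
  V_q(n, t) = 1 + 13 = 14.
Step 2: q^n = 2^13 = 8192.
Step 3: Hamming bound ⌊q^n / V_q(n,t)⌋ = ⌊8192/14⌋ = 585.
Step 4: Compare |C| = 441 to 585: satisfied.
The claimed |C| lies below the Hamming bound.


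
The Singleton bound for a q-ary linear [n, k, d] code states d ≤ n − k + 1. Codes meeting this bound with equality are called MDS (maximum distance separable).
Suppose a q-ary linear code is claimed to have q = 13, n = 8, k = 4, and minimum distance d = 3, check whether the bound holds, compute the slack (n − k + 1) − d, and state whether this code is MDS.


Singleton RHS = n − k + 1 = 5, slack = 2, bound satisfied, not MDS.

Singleton bound: d ≤ n − k + 1.
Here n = 8, k = 4, so n − k + 1 = 5.
Given d = 3, check d ≤ 5: YES.
Slack = (n − k + 1) − d = 2.
The code is NOT MDS (slack = 2 > 0).
Description: the claimed parameters are [8, 4, 3]_13; such a code would be non-MDS.


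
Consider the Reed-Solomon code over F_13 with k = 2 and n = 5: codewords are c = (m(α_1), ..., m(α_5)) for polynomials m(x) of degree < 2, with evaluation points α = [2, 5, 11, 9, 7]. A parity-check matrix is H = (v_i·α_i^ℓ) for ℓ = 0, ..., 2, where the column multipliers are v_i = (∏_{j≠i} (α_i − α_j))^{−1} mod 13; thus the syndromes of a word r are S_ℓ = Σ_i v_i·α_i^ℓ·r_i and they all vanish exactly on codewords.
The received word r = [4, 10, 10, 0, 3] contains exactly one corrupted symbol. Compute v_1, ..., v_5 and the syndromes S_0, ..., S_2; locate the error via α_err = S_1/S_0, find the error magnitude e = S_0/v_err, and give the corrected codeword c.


S = (9, 6, 4), error at position 2, error magnitude e = 4, c = [4, 6, 10, 0, 3].

Step 1: column multipliers v_i = (∏_{j≠i}(α_i − α_j))^{−1} mod 13.
  i = 1 (α = 2): (2−5)(2−11)(2−9)(2−7) = (−3)·(−9)·(−7)·(−5) = 945 ≡ 9, so v_1 = 9^{−1} = 3 (mod 13).
  i = 2 (α = 5): (5−2)(5−11)(5−9)(5−7) = 3·(−6)·(−4)·(−2) = −144 ≡ 12, so v_2 = 12^{−1} = 12 (mod 13).
  i = 3 (α = 11): (11−2)(11−5)(11−9)(11−7) = 9·6·2·4 = 432 ≡ 3, so v_3 = 3^{−1} = 9 (mod 13).
  i = 4 (α = 9): (9−2)(9−5)(9−11)(9−7) = 7·4·(−2)·2 = −112 ≡ 5, so v_4 = 5^{−1} = 8 (mod 13).
  i = 5 (α = 7): (7−2)(7−5)(7−11)(7−9) = 5·2·(−4)·(−2) = 80 ≡ 2, so v_5 = 2^{−1} = 7 (mod 13).
  v = [3, 12, 9, 8, 7].
Step 2: syndromes of r = [4, 10, 10, 0, 3] (all sums mod 13).
  S_0 = Σ v_i r_i = 3·4 + 12·10 + 9·10 + 8·0 + 7·3 = 243 ≡ 9.
  S_1 = Σ v_i α_i r_i = 3·2·4 + 12·5·10 + 9·11·10 + 8·9·0 + 7·7·3 = 1761 ≡ 6.
  α_i^2 mod 13 = [4, 12, 4, 3, 10].
  S_2 = Σ v_i α_i^2 r_i = 3·4·4 + 12·12·10 + 9·4·10 + 8·3·0 + 7·10·3 = 2058 ≡ 4.
  S = (9, 6, 4) ≠ 0, so r is not a codeword (an error is present).
Step 3: locate the error. For a single error e at position i, S_ℓ = v_i·e·α_i^ℓ, so α_err = S_1/S_0.
  S_0^{−1} = 9^{−1} = 3 (mod 13), so α_err = 6·3 = 18 ≡ 5 = α_2. Error position i = 2.
  Consistency check: S_2/S_1 = 4·11 = 44 ≡ 5 = α_err ✓ (single-error assumption holds).
Step 4: error magnitude e = S_0/v_2 = S_0·∏_{j≠2}(α_2 − α_j) = 9·12 = 108 ≡ 4 (mod 13).
Step 5: correct position 2: c_2 = r_2 − e = 10 − 4 ≡ 6 (mod 13). Hence c = [4, 6, 10, 0, 3].
  Check: interpolating c through the α_i gives m(x) = 7 + 5·x (degree < 2) with m(α_i) = c_i for every i, so c is indeed a codeword.


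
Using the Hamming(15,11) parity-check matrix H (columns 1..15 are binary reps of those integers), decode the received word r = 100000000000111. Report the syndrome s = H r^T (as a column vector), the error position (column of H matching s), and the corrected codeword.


s = (1, 1, 0, 1)^T, error position = 13, corrected codeword c = 100000000000011

Compute s = H r^T mod 2 one row at a time:
  s_1 = 0 + 0 + 0 + 0 + 0 + 1 + 1 + 1 = 3 ≡ 1 (mod 2).
  s_2 = 0 + 0 + 0 + 0 + 0 + 1 + 1 + 1 = 3 ≡ 1 (mod 2).
  s_3 = 0 + 0 + 0 + 0 + 0 + 0 + 1 + 1 = 2 ≡ 0 (mod 2).
  s_4 = 1 + 0 + 0 + 0 + 0 + 0 + 1 + 1 = 3 ≡ 1 (mod 2).
s = (1, 1, 0, 1)^T — this equals column 13 of H (binary 1101), so error is at position 13.
Correct: flip bit 13 of r = 100000000000111 to get c = 100000000000011.


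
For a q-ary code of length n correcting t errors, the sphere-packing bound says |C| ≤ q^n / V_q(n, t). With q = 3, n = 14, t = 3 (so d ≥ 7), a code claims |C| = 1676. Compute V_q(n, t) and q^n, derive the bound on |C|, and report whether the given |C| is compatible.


V_q(n, t) = 3305, q^n = 4782969, Hamming bound = 1447, |C| = 1676 > bound (violated).

Step 1: Compute V_q(n, t) = Σ_{j=0}^3 C(n, j) (q−1)^j.
  j = 0: C(14,0)·(2)^0 = 1·1 = 1.
  j = 1: C(14,1)·(2)^1 = 14·2 = 28.
  j = 2: C(14,2)·(2)^2 = 91·4 = 364.
  j = 3: C(14,3)·(2)^3 = 364·8 = 2912.
  V_q(n, t) = 1 + 28 + 364 + 2912 = 3305.
Step 2: q^n = 3^14 = 4782969.
Step 3: Hamming bound ⌊q^n / V_q(n,t)⌋ = ⌊4782969/3305⌋ = 1447.
Step 4: Compare |C| = 1676 to 1447: violated.
The claimed |C| lies above the Hamming bound, so no 3-ary code of length 14 with d ≥ 7 can have 1676 codewords.


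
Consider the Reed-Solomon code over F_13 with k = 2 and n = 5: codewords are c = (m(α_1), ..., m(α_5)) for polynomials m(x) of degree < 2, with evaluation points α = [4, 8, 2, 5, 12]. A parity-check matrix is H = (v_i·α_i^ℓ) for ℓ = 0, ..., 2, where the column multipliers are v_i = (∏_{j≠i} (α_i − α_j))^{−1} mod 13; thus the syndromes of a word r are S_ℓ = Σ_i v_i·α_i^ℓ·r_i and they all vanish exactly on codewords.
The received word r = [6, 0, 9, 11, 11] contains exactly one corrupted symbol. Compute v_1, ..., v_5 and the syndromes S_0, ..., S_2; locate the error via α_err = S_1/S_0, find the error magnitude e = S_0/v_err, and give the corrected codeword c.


S = (1, 12, 1), error at position 5, error magnitude e = 4, c = [6, 0, 9, 11, 7].

Step 1: column multipliers v_i = (∏_{j≠i}(α_i − α_j))^{−1} mod 13.
  i = 1 (α = 4): (4−8)(4−2)(4−5)(4−12) = (−4)·2·(−1)·(−8) = −64 ≡ 1, so v_1 = 1^{−1} = 1 (mod 13).
  i = 2 (α = 8): (8−4)(8−2)(8−5)(8−12) = 4·6·3·(−4) = −288 ≡ 11, so v_2 = 11^{−1} = 6 (mod 13).
  i = 3 (α = 2): (2−4)(2−8)(2−5)(2−12) = (−2)·(−6)·(−3)·(−10) = 360 ≡ 9, so v_3 = 9^{−1} = 3 (mod 13).
  i = 4 (α = 5): (5−4)(5−8)(5−2)(5−12) = 1·(−3)·3·(−7) = 63 ≡ 11, so v_4 = 11^{−1} = 6 (mod 13).
  i = 5 (α = 12): (12−4)(12−8)(12−2)(12−5) = 8·4·10·7 = 2240 ≡ 4, so v_5 = 4^{−1} = 10 (mod 13).
  v = [1, 6, 3, 6, 10].
Step 2: syndromes of r = [6, 0, 9, 11, 11] (all sums mod 13).
  S_0 = Σ v_i r_i = 1·6 + 6·0 + 3·9 + 6·11 + 10·11 = 209 ≡ 1.
  S_1 = Σ v_i α_i r_i = 1·4·6 + 6·8·0 + 3·2·9 + 6·5·11 + 10·12·11 = 1728 ≡ 12.
  α_i^2 mod 13 = [3, 12, 4, 12, 1].
  S_2 = Σ v_i α_i^2 r_i = 1·3·6 + 6·12·0 + 3·4·9 + 6·12·11 + 10·1·11 = 1028 ≡ 1.
  S = (1, 12, 1) ≠ 0, so r is not a codeword (an error is present).
Step 3: locate the error. For a single error e at position i, S_ℓ = v_i·e·α_i^ℓ, so α_err = S_1/S_0.
  S_0^{−1} = 1^{−1} = 1 (mod 13), so α_err = 12·1 = 12 ≡ 12 = α_5. Error position i = 5.
  Consistency check: S_2/S_1 = 1·12 = 12 ≡ 12 = α_err ✓ (single-error assumption holds).
Step 4: error magnitude e = S_0/v_5 = S_0·∏_{j≠5}(α_5 − α_j) = 1·4 = 4 ≡ 4 (mod 13).
Step 5: correct position 5: c_5 = r_5 − e = 11 − 4 ≡ 7 (mod 13). Hence c = [6, 0, 9, 11, 7].
  Check: interpolating c through the α_i gives m(x) = 12 + 5·x (degree < 2) with m(α_i) = c_i for every i, so c is indeed a codeword.


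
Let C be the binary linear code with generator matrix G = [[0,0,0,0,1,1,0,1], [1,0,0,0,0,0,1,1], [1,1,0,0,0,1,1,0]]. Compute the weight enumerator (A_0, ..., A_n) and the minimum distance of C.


Weight distribution: A_0 = 1, A_2 = 1, A_3 = 3, A_4 = 2, A_5 = 1. Minimum distance d = 2.

Enumerate all 2^3 = 8 messages m ∈ F_2^3.
For each, compute codeword c = mG in F_2^8, then tally its weight.
  m = 000 → c = 00000000, weight = 0.
  m = 100 → c = 00001101, weight = 3.
  m = 010 → c = 10000011, weight = 3.
  m = 110 → c = 10001110, weight = 4.
  m = 001 → c = 11000110, weight = 4.
  m = 101 → c = 11001011, weight = 5.
  m = 011 → c = 01000101, weight = 3.
  m = 111 → c = 01001000, weight = 2.
Tally weights:
  weight 0: 1 codewords.
  weight 2: 1 codewords.
  weight 3: 3 codewords.
  weight 4: 2 codewords.
  weight 5: 1 codewords.
Minimum distance d = smallest w > 0 with A_w > 0 = 2.
Sanity: Σ A_w = 8 = 2^3 = 8 ✓.


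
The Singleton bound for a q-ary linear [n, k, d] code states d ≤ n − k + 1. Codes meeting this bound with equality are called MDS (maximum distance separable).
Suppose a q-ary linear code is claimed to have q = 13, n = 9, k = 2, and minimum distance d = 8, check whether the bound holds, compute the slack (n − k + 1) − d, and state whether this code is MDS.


Singleton RHS = n − k + 1 = 8, slack = 0, bound satisfied, MDS.

Singleton bound: d ≤ n − k + 1.
Here n = 9, k = 2, so n − k + 1 = 8.
Given d = 8, check d ≤ 8: YES.
Slack = (n − k + 1) − d = 0.
The code is MDS (slack = 0).
Description: the claimed parameters are [9, 2, 8]_13; such a code would be MDS (meets Singleton bound).


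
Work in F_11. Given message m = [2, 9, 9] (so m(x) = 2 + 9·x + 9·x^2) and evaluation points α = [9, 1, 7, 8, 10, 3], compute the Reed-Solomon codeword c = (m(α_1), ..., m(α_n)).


c = [9, 9, 0, 1, 2, 0]

Message polynomial: m(x) = 2 + 9·x + 9·x^2 (mod 11).
For each evaluation point α_i, compute m(α_i) mod 11:
  α_1 = 9: Horner steps 9 → 2 → 9, so m(9) = 9.
  α_2 = 1: Horner steps 9 → 7 → 9, so m(1) = 9.
  α_3 = 7: Horner steps 9 → 6 → 0, so m(7) = 0.
  α_4 = 8: Horner steps 9 → 4 → 1, so m(8) = 1.
  α_5 = 10: Horner steps 9 → 0 → 2, so m(10) = 2.
  α_6 = 3: Horner steps 9 → 3 → 0, so m(3) = 0.
Codeword c = [9, 9, 0, 1, 2, 0] ∈ F_11^6.


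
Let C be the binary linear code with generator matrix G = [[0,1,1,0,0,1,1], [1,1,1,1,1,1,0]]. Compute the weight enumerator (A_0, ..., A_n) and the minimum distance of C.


Weight distribution: A_0 = 1, A_4 = 2, A_6 = 1. Minimum distance d = 4.

Enumerate all 2^2 = 4 messages m ∈ F_2^2.
For each, compute codeword c = mG in F_2^7, then tally its weight.
  m = 00 → c = 0000000, weight = 0.
  m = 10 → c = 0110011, weight = 4.
  m = 01 → c = 1111110, weight = 6.
  m = 11 → c = 1001101, weight = 4.
Tally weights:
  weight 0: 1 codewords.
  weight 4: 2 codewords.
  weight 6: 1 codewords.
Minimum distance d = smallest w > 0 with A_w > 0 = 4.
Sanity: Σ A_w = 4 = 2^2 = 4 ✓.


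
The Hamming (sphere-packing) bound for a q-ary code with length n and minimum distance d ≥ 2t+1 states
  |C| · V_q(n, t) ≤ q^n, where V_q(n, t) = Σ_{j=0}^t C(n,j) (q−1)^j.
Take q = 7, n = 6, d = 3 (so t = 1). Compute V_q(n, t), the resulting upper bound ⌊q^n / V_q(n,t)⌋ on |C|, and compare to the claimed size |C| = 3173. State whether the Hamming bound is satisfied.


V_q(n, t) = 37, q^n = 117649, Hamming bound = 3179, |C| = 3173 ≤ bound (satisfied).

Step 1: Compute V_q(n, t) = Σ_{j=0}^1 C(n, j) (q−1)^j.
  j = 0: C(6,0)·(6)^0 = 1·1 = 1.
  j = 1: C(6,1)·(6)^1 = 6·6 = 36.
  V_q(n, t) = 1 + 36 = 37.
Step 2: q^n = 7^6 = 117649.
Step 3: Hamming bound ⌊q^n / V_q(n,t)⌋ = ⌊117649/37⌋ = 3179.
Step 4: Compare |C| = 3173 to 3179: satisfied.
The claimed |C| lies below the Hamming bound.


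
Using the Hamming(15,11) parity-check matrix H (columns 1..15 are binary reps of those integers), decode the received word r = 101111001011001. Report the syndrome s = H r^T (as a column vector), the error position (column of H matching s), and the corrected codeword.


s = (0, 1, 0, 0)^T, error position = 4, corrected codeword c = 101011001011001

Compute s = H r^T mod 2 one row at a time:
  s_1 = 0 + 1 + 0 + 1 + 1 + 0 + 0 + 1 = 4 ≡ 0 (mod 2).
  s_2 = 1 + 1 + 1 + 0 + 1 + 0 + 0 + 1 = 5 ≡ 1 (mod 2).
  s_3 = 0 + 1 + 1 + 0 + 0 + 1 + 0 + 1 = 4 ≡ 0 (mod 2).
  s_4 = 1 + 1 + 1 + 0 + 1 + 1 + 0 + 1 = 6 ≡ 0 (mod 2).
s = (0, 1, 0, 0)^T — this equals column 4 of H (binary 0100), so error is at position 4.
Correct: flip bit 4 of r = 101111001011001 to get c = 101011001011001.


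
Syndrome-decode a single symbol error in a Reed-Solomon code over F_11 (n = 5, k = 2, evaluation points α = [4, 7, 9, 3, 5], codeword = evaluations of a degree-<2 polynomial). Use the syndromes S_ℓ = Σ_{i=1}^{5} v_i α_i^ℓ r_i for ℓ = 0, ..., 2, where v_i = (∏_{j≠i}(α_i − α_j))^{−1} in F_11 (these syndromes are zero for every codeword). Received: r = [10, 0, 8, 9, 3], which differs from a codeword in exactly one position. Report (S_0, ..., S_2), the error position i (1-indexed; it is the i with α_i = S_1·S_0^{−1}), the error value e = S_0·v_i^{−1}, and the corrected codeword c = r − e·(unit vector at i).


S = (9, 5, 4), error at position 4, error magnitude e = 3, c = [10, 0, 8, 6, 3].

Step 1: column multipliers v_i = (∏_{j≠i}(α_i − α_j))^{−1} mod 11.
  i = 1 (α = 4): (4−7)(4−9)(4−3)(4−5) = (−3)·(−5)·1·(−1) = −15 ≡ 7, so v_1 = 7^{−1} = 8 (mod 11).
  i = 2 (α = 7): (7−4)(7−9)(7−3)(7−5) = 3·(−2)·4·2 = −48 ≡ 7, so v_2 = 7^{−1} = 8 (mod 11).
  i = 3 (α = 9): (9−4)(9−7)(9−3)(9−5) = 5·2·6·4 = 240 ≡ 9, so v_3 = 9^{−1} = 5 (mod 11).
  i = 4 (α = 3): (3−4)(3−7)(3−9)(3−5) = (−1)·(−4)·(−6)·(−2) = 48 ≡ 4, so v_4 = 4^{−1} = 3 (mod 11).
  i = 5 (α = 5): (5−4)(5−7)(5−9)(5−3) = 1·(−2)·(−4)·2 = 16 ≡ 5, so v_5 = 5^{−1} = 9 (mod 11).
  v = [8, 8, 5, 3, 9].
Step 2: syndromes of r = [10, 0, 8, 9, 3] (all sums mod 11).
  S_0 = Σ v_i r_i = 8·10 + 8·0 + 5·8 + 3·9 + 9·3 = 174 ≡ 9.
  S_1 = Σ v_i α_i r_i = 8·4·10 + 8·7·0 + 5·9·8 + 3·3·9 + 9·5·3 = 896 ≡ 5.
  α_i^2 mod 11 = [5, 5, 4, 9, 3].
  S_2 = Σ v_i α_i^2 r_i = 8·5·10 + 8·5·0 + 5·4·8 + 3·9·9 + 9·3·3 = 884 ≡ 4.
  S = (9, 5, 4) ≠ 0, so r is not a codeword (an error is present).
Step 3: locate the error. For a single error e at position i, S_ℓ = v_i·e·α_i^ℓ, so α_err = S_1/S_0.
  S_0^{−1} = 9^{−1} = 5 (mod 11), so α_err = 5·5 = 25 ≡ 3 = α_4. Error position i = 4.
  Consistency check: S_2/S_1 = 4·9 = 36 ≡ 3 = α_err ✓ (single-error assumption holds).
Step 4: error magnitude e = S_0/v_4 = S_0·∏_{j≠4}(α_4 − α_j) = 9·4 = 36 ≡ 3 (mod 11).
Step 5: correct position 4: c_4 = r_4 − e = 9 − 3 ≡ 6 (mod 11). Hence c = [10, 0, 8, 6, 3].
  Check: interpolating c through the α_i gives m(x) = 5 + 4·x (degree < 2) with m(α_i) = c_i for every i, so c is indeed a codeword.


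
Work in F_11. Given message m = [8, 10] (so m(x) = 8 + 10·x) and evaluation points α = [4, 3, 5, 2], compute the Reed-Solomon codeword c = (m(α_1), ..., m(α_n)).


c = [4, 5, 3, 6]

Message polynomial: m(x) = 8 + 10·x (mod 11).
For each evaluation point α_i, compute m(α_i) mod 11:
  α_1 = 4: Horner steps 10 → 4, so m(4) = 4.
  α_2 = 3: Horner steps 10 → 5, so m(3) = 5.
  α_3 = 5: Horner steps 10 → 3, so m(5) = 3.
  α_4 = 2: Horner steps 10 → 6, so m(2) = 6.
Codeword c = [4, 5, 3, 6] ∈ F_11^4.


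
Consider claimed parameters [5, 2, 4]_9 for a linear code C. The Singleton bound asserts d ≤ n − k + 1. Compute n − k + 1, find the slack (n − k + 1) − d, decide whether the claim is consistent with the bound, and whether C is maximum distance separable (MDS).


Singleton RHS = n − k + 1 = 4, slack = 0, bound satisfied, MDS.

Singleton bound: d ≤ n − k + 1.
Here n = 5, k = 2, so n − k + 1 = 4.
Given d = 4, check d ≤ 4: YES.
Slack = (n − k + 1) − d = 0.
The code is MDS (slack = 0).
Description: the claimed parameters are [5, 2, 4]_9; such a code would be MDS (meets Singleton bound).


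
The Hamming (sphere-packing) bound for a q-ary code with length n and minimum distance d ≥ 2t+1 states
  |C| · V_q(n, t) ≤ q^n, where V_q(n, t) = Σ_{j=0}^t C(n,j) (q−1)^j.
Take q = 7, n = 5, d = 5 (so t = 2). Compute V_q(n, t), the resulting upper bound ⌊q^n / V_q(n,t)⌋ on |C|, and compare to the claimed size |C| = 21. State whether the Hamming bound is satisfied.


V_q(n, t) = 391, q^n = 16807, Hamming bound = 42, |C| = 21 ≤ bound (satisfied).

Step 1: Compute V_q(n, t) = Σ_{j=0}^2 C(n, j) (q−1)^j.
  j = 0: C(5,0)·(6)^0 = 1·1 = 1.
  j = 1: C(5,1)·(6)^1 = 5·6 = 30.
  j = 2: C(5,2)·(6)^2 = 10·36 = 360.
  V_q(n, t) = 1 + 30 + 360 = 391.
Step 2: q^n = 7^5 = 16807.
Step 3: Hamming bound ⌊q^n / V_q(n,t)⌋ = ⌊16807/391⌋ = 42.
Step 4: Compare |C| = 21 to 42: satisfied.
The claimed |C| lies below the Hamming bound.


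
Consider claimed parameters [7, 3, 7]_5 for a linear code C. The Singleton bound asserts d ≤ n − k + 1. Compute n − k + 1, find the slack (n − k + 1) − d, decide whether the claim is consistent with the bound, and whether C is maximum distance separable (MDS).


Singleton RHS = n − k + 1 = 5, slack = -2, bound violated (no such code; not MDS).

Singleton bound: d ≤ n − k + 1.
Here n = 7, k = 3, so n − k + 1 = 5.
Given d = 7, check d ≤ 5: NO.
Slack = (n − k + 1) − d = -2.
The slack is negative: d = 7 exceeds n − k + 1 = 5 by 2, so the Singleton bound is violated and no linear [7, 3, 7]_5 code can exist. In particular it is not MDS (MDS requires d = n − k + 1 exactly).
Description: the claimed parameters are [7, 3, 7]_5; such a code would be impossible (violates the Singleton bound).


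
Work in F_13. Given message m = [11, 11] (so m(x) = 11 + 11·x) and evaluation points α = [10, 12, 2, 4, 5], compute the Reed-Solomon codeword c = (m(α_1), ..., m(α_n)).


c = [4, 0, 7, 3, 1]

Message polynomial: m(x) = 11 + 11·x (mod 13).
For each evaluation point α_i, compute m(α_i) mod 13:
  α_1 = 10: Horner steps 11 → 4, so m(10) = 4.
  α_2 = 12: Horner steps 11 → 0, so m(12) = 0.
  α_3 = 2: Horner steps 11 → 7, so m(2) = 7.
  α_4 = 4: Horner steps 11 → 3, so m(4) = 3.
  α_5 = 5: Horner steps 11 → 1, so m(5) = 1.
Codeword c = [4, 0, 7, 3, 1] ∈ F_13^5.


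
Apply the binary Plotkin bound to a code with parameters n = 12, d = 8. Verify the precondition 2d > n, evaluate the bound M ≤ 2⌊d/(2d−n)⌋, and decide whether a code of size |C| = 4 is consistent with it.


Plotkin bound M ≤ 4; given |C| = 4 ≤ bound (satisfied).

Check applicability: 2d = 16, n = 12.
2d − n = 4 > 0, so Plotkin applies.
Compute d/(2d−n) = 8/4 ≈ 2.0000.
⌊d/(2d−n)⌋ = 2.
Plotkin bound: M ≤ 2·2 = 4.
Given |C| = 4, check: satisfied.
This |C| is at the Plotkin bound.


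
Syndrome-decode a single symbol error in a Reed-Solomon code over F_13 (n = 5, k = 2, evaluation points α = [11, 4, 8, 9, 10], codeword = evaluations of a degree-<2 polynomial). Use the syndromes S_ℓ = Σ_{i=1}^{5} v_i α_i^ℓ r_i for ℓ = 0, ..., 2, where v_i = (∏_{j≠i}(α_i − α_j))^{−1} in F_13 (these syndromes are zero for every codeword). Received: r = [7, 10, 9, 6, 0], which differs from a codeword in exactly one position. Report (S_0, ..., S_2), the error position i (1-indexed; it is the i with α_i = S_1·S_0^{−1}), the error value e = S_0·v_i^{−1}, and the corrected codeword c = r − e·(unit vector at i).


S = (5, 1, 8), error at position 3, error magnitude e = 10, c = [7, 10, 12, 6, 0].

Step 1: column multipliers v_i = (∏_{j≠i}(α_i − α_j))^{−1} mod 13.
  i = 1 (α = 11): (11−4)(11−8)(11−9)(11−10) = 7·3·2·1 = 42 ≡ 3, so v_1 = 3^{−1} = 9 (mod 13).
  i = 2 (α = 4): (4−11)(4−8)(4−9)(4−10) = (−7)·(−4)·(−5)·(−6) = 840 ≡ 8, so v_2 = 8^{−1} = 5 (mod 13).
  i = 3 (α = 8): (8−11)(8−4)(8−9)(8−10) = (−3)·4·(−1)·(−2) = −24 ≡ 2, so v_3 = 2^{−1} = 7 (mod 13).
  i = 4 (α = 9): (9−11)(9−4)(9−8)(9−10) = (−2)·5·1·(−1) = 10 ≡ 10, so v_4 = 10^{−1} = 4 (mod 13).
  i = 5 (α = 10): (10−11)(10−4)(10−8)(10−9) = (−1)·6·2·1 = −12 ≡ 1, so v_5 = 1^{−1} = 1 (mod 13).
  v = [9, 5, 7, 4, 1].
Step 2: syndromes of r = [7, 10, 9, 6, 0] (all sums mod 13).
  S_0 = Σ v_i r_i = 9·7 + 5·10 + 7·9 + 4·6 + 1·0 = 200 ≡ 5.
  S_1 = Σ v_i α_i r_i = 9·11·7 + 5·4·10 + 7·8·9 + 4·9·6 + 1·10·0 = 1613 ≡ 1.
  α_i^2 mod 13 = [4, 3, 12, 3, 9].
  S_2 = Σ v_i α_i^2 r_i = 9·4·7 + 5·3·10 + 7·12·9 + 4·3·6 + 1·9·0 = 1230 ≡ 8.
  S = (5, 1, 8) ≠ 0, so r is not a codeword (an error is present).
Step 3: locate the error. For a single error e at position i, S_ℓ = v_i·e·α_i^ℓ, so α_err = S_1/S_0.
  S_0^{−1} = 5^{−1} = 8 (mod 13), so α_err = 1·8 = 8 ≡ 8 = α_3. Error position i = 3.
  Consistency check: S_2/S_1 = 8·1 = 8 ≡ 8 = α_err ✓ (single-error assumption holds).
Step 4: error magnitude e = S_0/v_3 = S_0·∏_{j≠3}(α_3 − α_j) = 5·2 = 10 ≡ 10 (mod 13).
Step 5: correct position 3: c_3 = r_3 − e = 9 − 10 ≡ 12 (mod 13). Hence c = [7, 10, 12, 6, 0].
  Check: interpolating c through the α_i gives m(x) = 8 + 7·x (degree < 2) with m(α_i) = c_i for every i, so c is indeed a codeword.
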